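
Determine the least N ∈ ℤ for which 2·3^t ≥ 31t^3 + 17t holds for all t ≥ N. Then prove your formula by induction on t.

At t = 8: 13122 < 16008, so the inequality fails and N ≥ 9. We prove 2·3^t ≥ 31t^3 + 17t for all t ≥ 9.
For the base case t = 9: 2·3^t = 39366 and 31t^3 + 17t = 22752, so 39366 ≥ 22752.
Suppose the result is true for t = r, so 2·3^r ≥ 31r^3 + 17r.
Then 2·3^(r + 1) = 3·(2·3^r) ≥ 3·(31r^3 + 17r).
Also, for r ≥ 9 we have 3·(31r^3 + 17r) ≥ 31(r+1)^3 + 17(r+1), since 3·(31r^3 + 17r) − (31(r+1)^3 + 17(r+1)) = 62r^3 - 93r^2 - 59r - 48, which is nonnegative for all r ≥ 9.
Combining, 2·3^(r + 1) ≥ 31(r+1)^3 + 17(r+1).
By the principle of mathematical induction, the result holds for all t ≥ 9.
Hence the smallest such N is 9.

N = 9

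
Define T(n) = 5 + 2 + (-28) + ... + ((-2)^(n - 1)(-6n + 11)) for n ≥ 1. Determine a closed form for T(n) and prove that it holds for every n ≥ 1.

T(n) = (-2)^n(2n - 3) + 3

We claim T(n) = (-2)^n(2n - 3) + 3 for all n ≥ 1.
Base step (n = 1): T(1) = 5, and the closed form gives 5. They agree.
Inductive step: suppose the statement holds for some k ≥ 1, so T(k) = (-2)^k(2k - 3) + 3.
Then T(k+1) = T(k) + ((-2)^k(-6k + 5)) = ((-2)^k(2k - 3) + 3) + ((-2)^k(-6k + 5)).
Simplifying, T(k+1) = -(-2)^(k + 1) - (-2)^(k + 2)k + 3 = (-2)^(k+1)(2(k+1) - 3) + 3,
which is the closed form with n = k+1.
This completes the induction.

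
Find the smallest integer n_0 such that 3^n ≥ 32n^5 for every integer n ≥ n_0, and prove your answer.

n_0 = 16

At n = 15: 14348907 < 24300000, so the inequality fails and n_0 ≥ 16. We prove 3^n ≥ 32n^5 for all n ≥ 16.
Base step (n = 16): 3^n = 43046721 and 32n^5 = 33554432, so 43046721 ≥ 33554432.
For the inductive step, assume it holds for an arbitrary p ≥ 16, so 3^p ≥ 32p^5.
Then 3^(p + 1) = 3·(3^p) ≥ 3·(32p^5).
Also, for p ≥ 16 we have 3·(32p^5) ≥ 32(p+1)^5, since 3 ≥ (1 + 1/p)^5 for all p ≥ 16.
Combining, 3^(p + 1) ≥ 32(p+1)^5.
Hence, by induction on n, the claim holds for every n ≥ 16.
Hence the smallest such n_0 is 16.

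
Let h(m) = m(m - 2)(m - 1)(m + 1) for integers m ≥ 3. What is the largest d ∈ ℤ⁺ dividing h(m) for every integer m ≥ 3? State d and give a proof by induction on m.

d = 24

Computing the first values: h(3) = 24 and h(4) = 120; gcd(24, 120) = 24, so d ≤ 24.
We prove 24 | m(m - 2)(m - 1)(m + 1) for all m ≥ 3 by induction on m.
When m = 3: h(3) = 24 = 24·(1), so 24 | h(3).
Inductive step: assume the claim holds for m = j, i.e. 24 | h(j). Then
h(j+1) − h(j) = (j-1)·j·(j+1)·(j+2) − (j-2)·(j-1)·j·(j+1) = (j-1)·j·(j+1)·[(j+2) − (j-2)] = 4·(j-1)·j·(j+1). The product of 3 consecutive integers is divisible by (3)! = 6, so h(j+1) − h(j) is divisible by 4·6 = 24. By the inductive hypothesis 24 | h(j), hence 24 | h(j+1).
By the principle of mathematical induction, the result holds for all m ≥ 3.
Therefore the largest such d is 24.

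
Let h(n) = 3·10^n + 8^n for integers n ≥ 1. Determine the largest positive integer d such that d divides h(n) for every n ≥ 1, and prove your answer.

d = 2

Computing the first values: h(1) = 38 and h(2) = 364; gcd(38, 364) = 2, so d ≤ 2.
We prove 2 | 3·10^n + 8^n for all n ≥ 1 by induction on n.
When n = 1: h(1) = 38 = 2·(19), so 2 | h(1).
For the inductive step, assume it holds for an arbitrary m ≥ 1, i.e. 2 | h(m). Then
h(m+1) − 10·h(m) = (3·10^(m+1) + 8^(m+1)) − 10·(3·10^m + 8^m) = (1)·8^m·(8 − 10) = (-2)·8^m. Since 2 | h(m) by the inductive hypothesis, 2 | 10·h(m); and 2 | -2 since -2 = 2·-1. Therefore 2 | h(m+1).
By induction, the statement is established for all n ≥ 1.
Therefore the largest such d is 2.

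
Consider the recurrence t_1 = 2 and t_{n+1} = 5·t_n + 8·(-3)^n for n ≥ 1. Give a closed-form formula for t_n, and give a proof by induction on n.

t_n = -(-3)^n - 5^(n - 1)

Computing the first terms: t_1 = 2, t_2 = -14, t_3 = 2. This suggests t_n = -(-3)^n - 5^(n - 1).
When n = 1: the formula gives 2 = 2 = t_1.
For the inductive step, assume it holds for an arbitrary r ≥ 1, so t_r = -(-3)^r - 5^(r - 1).
Then t_{r+1} = 5·t_r + 8·(-3)^r = 5·(-(-3)^r - 5^(r - 1)) + 8·(-3)^r = -(-3)^(r + 1) - 5^r = -(-3)^(r+1) - 5^((r+1) - 1),
which is the claimed formula at n = r+1.
By the principle of mathematical induction, the result holds for all n ≥ 1.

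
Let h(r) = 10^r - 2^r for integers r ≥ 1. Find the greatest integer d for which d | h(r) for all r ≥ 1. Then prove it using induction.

Computing the first values: h(1) = 8 and h(2) = 96; gcd(8, 96) = 8, so d ≤ 8.
We prove 8 | 10^r - 2^r for all r ≥ 1 by induction on r.
For the base case r = 1: h(1) = 8 = 8·(1), so 8 | h(1).
Inductive step: suppose the statement holds for some k ≥ 1, i.e. 8 | h(k). Then
10^{k+1} − 2^{k+1} = 10·10^k − 2·2^k = 10·(10^k − 2^k) + (8)·2^k. The first term is divisible by 8 by the inductive hypothesis, and the second term (8)·2^k is divisible by 8 since 8 | 8. Hence 8 | h(k+1).
By induction, the statement is established for all r ≥ 1.
Therefore the largest such d is 8.

d = 8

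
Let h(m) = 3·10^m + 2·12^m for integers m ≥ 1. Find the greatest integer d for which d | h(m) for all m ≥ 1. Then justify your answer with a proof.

d = 6

Computing the first values: h(1) = 54 and h(2) = 588; gcd(54, 588) = 6, so d ≤ 6.
We prove 6 | 3·10^m + 2·12^m for all m ≥ 1 by induction on m.
Base step (m = 1): h(1) = 54 = 6·(9), so 6 | h(1).
Suppose the result is true for m = i, i.e. 6 | h(i). Then
h(i+1) − 12·h(i) = (3·10^(i+1) + 2·12^(i+1)) − 12·(3·10^i + 2·12^i) = (3)·10^i·(10 − 12) = (-6)·10^i. Since 6 | h(i) by the inductive hypothesis, 6 | 12·h(i); and 6 | -6 since -6 = 6·-1. Therefore 6 | h(i+1).
Hence, by induction on m, the claim holds for every m ≥ 1.
Therefore the largest such d is 6.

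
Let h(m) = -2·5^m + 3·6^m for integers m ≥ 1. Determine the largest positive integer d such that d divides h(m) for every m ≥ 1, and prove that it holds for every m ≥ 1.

Computing the first values: h(1) = 8 and h(2) = 58; gcd(8, 58) = 2, so d ≤ 2.
We prove 2 | -2·5^m + 3·6^m for all m ≥ 1 by induction on m.
Base step (m = 1): h(1) = 8 = 2·(4), so 2 | h(1).
Inductive step: assume the claim holds for m = i, i.e. 2 | h(i). Then
h(i+1) − 6·h(i) = (-2·5^(i+1) + 3·6^(i+1)) − 6·(-2·5^i + 3·6^i) = (-2)·5^i·(5 − 6) = (2)·5^i. Since 2 | h(i) by the inductive hypothesis, 2 | 6·h(i); and 2 | 2 since 2 = 2·1. Therefore 2 | h(i+1).
Hence, by induction on m, the claim holds for every m ≥ 1.
Therefore the largest such d is 2.

d = 2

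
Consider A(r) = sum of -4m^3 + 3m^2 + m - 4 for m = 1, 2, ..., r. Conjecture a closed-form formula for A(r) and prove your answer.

We claim A(r) = -r(r^3 + r^2 - r + 3) for all r ≥ 1.
When r = 1: A(1) = -4, and the closed form gives -4. They agree.
For the inductive step, assume it holds for an arbitrary m ≥ 1, so A(m) = m(-m^3 - m^2 + m - 3).
Then A(m+1) = A(m) + (m - 4(m + 1)^3 + 3(m + 1)^2 - 3) = (m(-m^3 - m^2 + m - 3)) + (m - 4(m + 1)^3 + 3(m + 1)^2 - 3).
Simplifying, A(m+1) = -(m + 1)(m^3 + 4m^2 + 4m + 4) = -(m+1)((m+1)^3 + (m+1)^2 - (m+1) + 3),
which is the closed form with r = m+1.
By the principle of mathematical induction, the result holds for all r ≥ 1.

A(r) = -r(r^3 + r^2 - r + 3)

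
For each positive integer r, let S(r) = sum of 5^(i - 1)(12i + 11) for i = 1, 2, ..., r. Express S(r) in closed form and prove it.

S(r) = 5^r(3r + 2) - 2

We claim S(r) = 5^r(3r + 2) - 2 for all r ≥ 1.
For the base case r = 1: S(1) = 23, and the closed form gives 23. They agree.
Suppose the result is true for r = i, so S(i) = 5^i(3i + 2) - 2.
Then S(i+1) = S(i) + (5^i(12i + 23)) = (5^i(3i + 2) - 2) + (5^i(12i + 23)).
Simplifying, S(i+1) = 15·5^i·i + 25·5^i - 2 = 5^(i+1)(3(i+1) + 2) - 2,
which is the closed form with r = i+1.
By induction, the statement is established for all r ≥ 1.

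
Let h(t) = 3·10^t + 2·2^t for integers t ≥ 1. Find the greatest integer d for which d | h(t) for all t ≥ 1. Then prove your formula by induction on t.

Computing the first values: h(1) = 34 and h(2) = 308; gcd(34, 308) = 2, so d ≤ 2.
We prove 2 | 3·10^t + 2·2^t for all t ≥ 1 by induction on t.
For the base case t = 1: h(1) = 34 = 2·(17), so 2 | h(1).
For the inductive step, assume it holds for an arbitrary k ≥ 1, i.e. 2 | h(k). Then
h(k+1) − 10·h(k) = (3·10^(k+1) + 2·2^(k+1)) − 10·(3·10^k + 2·2^k) = (2)·2^k·(2 − 10) = (-16)·2^k. Since 2 | h(k) by the inductive hypothesis, 2 | 10·h(k); and 2 | -16 since -16 = 2·-8. Therefore 2 | h(k+1).
Hence, by induction on t, the claim holds for every t ≥ 1.
Therefore the largest such d is 2.

d = 2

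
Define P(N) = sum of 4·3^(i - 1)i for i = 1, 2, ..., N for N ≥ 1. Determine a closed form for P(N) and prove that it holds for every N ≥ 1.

We claim P(N) = 3^N(2N - 1) + 1 for all N ≥ 1.
When N = 1: P(1) = 4, and the closed form gives 4. They agree.
Inductive step: assume the claim holds for N = i, so P(i) = 3^i(2i - 1) + 1.
Then P(i+1) = P(i) + (4·3^i(i + 1)) = (3^i(2i - 1) + 1) + (4·3^i(i + 1)).
Simplifying, P(i+1) = 6·3^i·i + 3·3^i + 1 = 3^(i+1)(2(i+1) - 1) + 1,
which is the closed form with N = i+1.
Hence, by induction on N, the claim holds for every N ≥ 1.

P(N) = 3^N(2N - 1) + 1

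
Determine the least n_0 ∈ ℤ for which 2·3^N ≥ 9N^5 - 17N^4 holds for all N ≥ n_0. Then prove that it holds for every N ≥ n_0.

At N = 12: 1062882 < 1886976, so the inequality fails and n_0 ≥ 13. We prove 2·3^N ≥ 9N^5 - 17N^4 for all N ≥ 13.
Base step (N = 13): 2·3^N = 3188646 and 9N^5 - 17N^4 = 2856100, so 3188646 ≥ 2856100.
For the inductive step, assume it holds for an arbitrary m ≥ 13, so 2·3^m ≥ 9m^5 - 17m^4.
Then 2·3^(m + 1) = 3·(2·3^m) ≥ 3·(9m^5 - 17m^4).
Also, for m ≥ 13 we have 3·(9m^5 - 17m^4) ≥ 9(m+1)^5 - 17(m+1)^4, since 3·(9m^5 - 17m^4) − (9(m+1)^5 - 17(m+1)^4) = 18m^5 - 79m^4 - 22m^3 + 12m^2 + 23m + 8, which is nonnegative for all m ≥ 13.
Combining, 2·3^(m + 1) ≥ 9(m+1)^5 - 17(m+1)^4.
By the principle of mathematical induction, the result holds for all N ≥ 13.
Hence the smallest such n_0 is 13.

n_0 = 13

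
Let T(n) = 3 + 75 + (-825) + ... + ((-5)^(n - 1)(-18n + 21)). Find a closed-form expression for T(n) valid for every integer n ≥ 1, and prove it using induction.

We claim T(n) = 3(-5)^n(n - 1) + 3 for all n ≥ 1.
When n = 1: T(1) = 3, and the closed form gives 3. They agree.
Suppose the result is true for n = r, so T(r) = 3(-5)^r(r - 1) + 3.
Then T(r+1) = T(r) + ((-5)^r(-18r + 3)) = (3(-5)^r(r - 1) + 3) + ((-5)^r(-18r + 3)).
Simplifying, T(r+1) = -15(-5)^r·r + 3 = 3(-5)^(r+1)((r+1) - 1) + 3,
which is the closed form with n = r+1.
By induction, the statement is established for all n ≥ 1.

T(n) = 3(-5)^n(n - 1) + 3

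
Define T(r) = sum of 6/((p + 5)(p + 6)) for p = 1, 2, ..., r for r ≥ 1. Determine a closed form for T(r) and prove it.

T(r) = r/(r + 6)

We claim T(r) = r/(r + 6) for all r ≥ 1.
Base case (r = 1): T(1) = 1/7, and the closed form gives 1/7. They agree.
Inductive step: suppose the statement holds for some p ≥ 1, so T(p) = p/(p + 6).
Then T(p+1) = T(p) + (6/((p + 6)(p + 7))) = (p/(p + 6)) + (6/((p + 6)(p + 7))).
Simplifying, T(p+1) = (p + 1)/(p + 7) = (p+1)/((p+1) + 6),
which is the closed form with r = p+1.
This completes the induction.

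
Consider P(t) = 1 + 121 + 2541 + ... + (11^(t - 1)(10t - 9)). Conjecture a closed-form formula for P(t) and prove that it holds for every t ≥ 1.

We claim P(t) = 11^t(t - 1) + 1 for all t ≥ 1.
For the base case t = 1: P(1) = 1, and the closed form gives 1. They agree.
Inductive step: assume the claim holds for t = k, so P(k) = 11^k(k - 1) + 1.
Then P(k+1) = P(k) + (11^k(10k + 1)) = (11^k(k - 1) + 1) + (11^k(10k + 1)).
Simplifying, P(k+1) = 11^(k + 1)k + 1 = 11^(k+1)((k+1) - 1) + 1,
which is the closed form with t = k+1.
By the principle of mathematical induction, the result holds for all t ≥ 1.

P(t) = 11^t(t - 1) + 1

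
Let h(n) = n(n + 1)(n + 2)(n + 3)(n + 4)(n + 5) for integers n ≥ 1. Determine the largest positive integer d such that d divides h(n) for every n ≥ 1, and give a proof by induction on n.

d = 720

Computing the first values: h(1) = 720 and h(2) = 5040; gcd(720, 5040) = 720, so d ≤ 720.
We prove 720 | n(n + 1)(n + 2)(n + 3)(n + 4)(n + 5) for all n ≥ 1 by induction on n.
For the base case n = 1: h(1) = 720 = 720·(1), so 720 | h(1).
Inductive step: suppose the statement holds for some p ≥ 1, i.e. 720 | h(p). Then
h(p+1) − h(p) = (p+1)·(p+2)·(p+3)·(p+4)·(p+5)·(p+6) − p·(p+1)·(p+2)·(p+3)·(p+4)·(p+5) = (p+1)·(p+2)·(p+3)·(p+4)·(p+5)·[(p+6) − p] = 6·(p+1)·(p+2)·(p+3)·(p+4)·(p+5). The product of 5 consecutive integers is divisible by (5)! = 120, so h(p+1) − h(p) is divisible by 6·120 = 720. By the inductive hypothesis 720 | h(p), hence 720 | h(p+1).
By the principle of mathematical induction, the result holds for all n ≥ 1.
Therefore the largest such d is 720.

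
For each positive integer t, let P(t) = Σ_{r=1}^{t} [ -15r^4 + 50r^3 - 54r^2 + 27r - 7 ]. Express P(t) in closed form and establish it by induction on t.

We claim P(t) = -t(3t^4 - 5t^3 - 2t^2 + t + 2) for all t ≥ 1.
Base case (t = 1): P(1) = 1, and the closed form gives 1. They agree.
Inductive step: assume the claim holds for t = r, so P(r) = r(-3r^4 + 5r^3 + 2r^2 - r - 2).
Then P(r+1) = P(r) + (-15r^4 - 10r^3 + 6r^2 + 9r + 1) = (r(-3r^4 + 5r^3 + 2r^2 - r - 2)) + (-15r^4 - 10r^3 + 6r^2 + 9r + 1).
Simplifying, P(r+1) = -(r + 1)(3r^4 + 7r^3 + r^2 - 6r - 1) = -(r+1)(3(r+1)^4 - 5(r+1)^3 - 2(r+1)^2 + (r+1) + 2),
which is the closed form with t = r+1.
By the principle of mathematical induction, the result holds for all t ≥ 1.

P(t) = -t(3t^4 - 5t^3 - 2t^2 + t + 2)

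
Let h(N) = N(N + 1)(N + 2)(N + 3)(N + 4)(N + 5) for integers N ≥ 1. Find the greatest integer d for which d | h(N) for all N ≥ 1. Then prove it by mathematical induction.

d = 720

Computing the first values: h(1) = 720 and h(2) = 5040; gcd(720, 5040) = 720, so d ≤ 720.
We prove 720 | N(N + 1)(N + 2)(N + 3)(N + 4)(N + 5) for all N ≥ 1 by induction on N.
Base step (N = 1): h(1) = 720 = 720·(1), so 720 | h(1).
For the inductive step, assume it holds for an arbitrary k ≥ 1, i.e. 720 | h(k). Then
h(k+1) − h(k) = (k+1)·(k+2)·(k+3)·(k+4)·(k+5)·(k+6) − k·(k+1)·(k+2)·(k+3)·(k+4)·(k+5) = (k+1)·(k+2)·(k+3)·(k+4)·(k+5)·[(k+6) − k] = 6·(k+1)·(k+2)·(k+3)·(k+4)·(k+5). The product of 5 consecutive integers is divisible by (5)! = 120, so h(k+1) − h(k) is divisible by 6·120 = 720. By the inductive hypothesis 720 | h(k), hence 720 | h(k+1).
This completes the induction.
Therefore the largest such d is 720.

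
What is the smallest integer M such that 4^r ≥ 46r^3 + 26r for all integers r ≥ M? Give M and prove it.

At r = 6: 4096 < 10092, so the inequality fails and M ≥ 7. We prove 4^r ≥ 46r^3 + 26r for all r ≥ 7.
For the base case r = 7: 4^r = 16384 and 46r^3 + 26r = 15960, so 16384 ≥ 15960.
Inductive step: assume the claim holds for r = j, so 4^j ≥ 46j^3 + 26j.
Then 4^(j + 1) = 4·(4^j) ≥ 4·(46j^3 + 26j).
Also, for j ≥ 7 we have 4·(46j^3 + 26j) ≥ 46(j+1)^3 + 26(j+1), since 4·(46j^3 + 26j) − (46(j+1)^3 + 26(j+1)) = 138j^3 - 138j^2 - 60j - 72, which is nonnegative for all j ≥ 7.
Combining, 4^(j + 1) ≥ 46(j+1)^3 + 26(j+1).
By induction, the statement is established for all r ≥ 7.
Hence the smallest such M is 7.

M = 7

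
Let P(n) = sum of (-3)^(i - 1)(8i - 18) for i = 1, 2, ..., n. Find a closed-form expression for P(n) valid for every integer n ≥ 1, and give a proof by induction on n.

P(n) = 2(-3)^n(-n + 2) - 4

We claim P(n) = 2(-3)^n(-n + 2) - 4 for all n ≥ 1.
Base case (n = 1): P(1) = -10, and the closed form gives -10. They agree.
Inductive step: suppose the statement holds for some i ≥ 1, so P(i) = 2(-3)^i(-i + 2) - 4.
Then P(i+1) = P(i) + ((-3)^i(8i - 10)) = (2(-3)^i(-i + 2) - 4) + ((-3)^i(8i - 10)).
Simplifying, P(i+1) = 6(-3)^i·i - 6(-3)^i - 4 = 2(-3)^(i+1)(-(i+1) + 2) - 4,
which is the closed form with n = i+1.
By induction, the statement is established for all n ≥ 1.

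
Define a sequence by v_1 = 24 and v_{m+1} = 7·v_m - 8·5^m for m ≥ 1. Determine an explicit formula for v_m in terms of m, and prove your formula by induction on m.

v_m = 4·5^m + 4·7^(m - 1)

Computing the first terms: v_1 = 24, v_2 = 128, v_3 = 696. This suggests v_m = 4·5^m + 4·7^(m - 1).
Base step (m = 1): the formula gives 24 = 24 = v_1.
Inductive step: assume the claim holds for m = p, so v_p = 4·5^p + 4·7^(p - 1).
Then v_{p+1} = 7·v_p - 8·5^p = 7·(4·5^p + 4·7^(p - 1)) - 8·5^p = 4·5^(p + 1) + 4·7^p = 4·5^(p+1) + 4·7^((p+1) - 1),
which is the claimed formula at m = p+1.
Hence, by induction on m, the claim holds for every m ≥ 1.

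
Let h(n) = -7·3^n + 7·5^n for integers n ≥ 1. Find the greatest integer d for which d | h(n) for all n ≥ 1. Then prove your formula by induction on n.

Computing the first values: h(1) = 14 and h(2) = 112; gcd(14, 112) = 14, so d ≤ 14.
We prove 14 | -7·3^n + 7·5^n for all n ≥ 1 by induction on n.
Base step (n = 1): h(1) = 14 = 14·(1), so 14 | h(1).
For the inductive step, assume it holds for an arbitrary j ≥ 1, i.e. 14 | h(j). Then
h(j+1) − 5·h(j) = (-7·3^(j+1) + 7·5^(j+1)) − 5·(-7·3^j + 7·5^j) = (-7)·3^j·(3 − 5) = (14)·3^j. Since 14 | h(j) by the inductive hypothesis, 14 | 5·h(j); and 14 | 14 since 14 = 14·1. Therefore 14 | h(j+1).
By the principle of mathematical induction, the result holds for all n ≥ 1.
Therefore the largest such d is 14.

d = 14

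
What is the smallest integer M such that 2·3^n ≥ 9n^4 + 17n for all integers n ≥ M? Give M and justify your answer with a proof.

At n = 9: 39366 < 59202, so the inequality fails and M ≥ 10. We prove 2·3^n ≥ 9n^4 + 17n for all n ≥ 10.
When n = 10: 2·3^n = 118098 and 9n^4 + 17n = 90170, so 118098 ≥ 90170.
Inductive step: suppose the statement holds for some j ≥ 10, so 2·3^j ≥ 9j^4 + 17j.
Then 2·3^(j + 1) = 3·(2·3^j) ≥ 3·(9j^4 + 17j).
Also, for j ≥ 10 we have 3·(9j^4 + 17j) ≥ 9(j+1)^4 + 17(j+1), since 3·(9j^4 + 17j) − (9(j+1)^4 + 17(j+1)) = 18j^4 - 36j^3 - 54j^2 - 2j - 26, which is nonnegative for all j ≥ 10.
Combining, 2·3^(j + 1) ≥ 9(j+1)^4 + 17(j+1).
By the principle of mathematical induction, the result holds for all n ≥ 10.
Hence the smallest such M is 10.

M = 10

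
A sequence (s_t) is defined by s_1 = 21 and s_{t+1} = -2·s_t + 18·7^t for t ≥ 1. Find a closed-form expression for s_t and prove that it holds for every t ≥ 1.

Computing the first terms: s_1 = 21, s_2 = 84, s_3 = 714. This suggests s_t = 7(-2)^(t - 1) + 2·7^t.
When t = 1: the formula gives 21 = 21 = s_1.
Suppose the result is true for t = r, so s_r = 7(-2)^(r - 1) + 2·7^r.
Then s_{r+1} = -2·s_r + 18·7^r = -2·(7(-2)^(r - 1) + 2·7^r) + 18·7^r = 7(-2)^r + 2·7^(r + 1) = 7(-2)^((r+1) - 1) + 2·7^(r+1),
which is the claimed formula at t = r+1.
Hence, by induction on t, the claim holds for every t ≥ 1.

s_t = 7(-2)^(t - 1) + 2·7^t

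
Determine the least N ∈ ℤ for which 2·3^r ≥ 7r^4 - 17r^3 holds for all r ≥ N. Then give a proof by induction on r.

N = 9

At r = 8: 13122 < 19968, so the inequality fails and N ≥ 9. We prove 2·3^r ≥ 7r^4 - 17r^3 for all r ≥ 9.
Base case (r = 9): 2·3^r = 39366 and 7r^4 - 17r^3 = 33534, so 39366 ≥ 33534.
Suppose the result is true for r = m, so 2·3^m ≥ 7m^4 - 17m^3.
Then 2·3^(m + 1) = 3·(2·3^m) ≥ 3·(7m^4 - 17m^3).
Also, for m ≥ 9 we have 3·(7m^4 - 17m^3) ≥ 7(m+1)^4 - 17(m+1)^3, since 3·(7m^4 - 17m^3) − (7(m+1)^4 - 17(m+1)^3) = 14m^4 - 62m^3 + 9m^2 + 23m + 10, which is nonnegative for all m ≥ 9.
Combining, 2·3^(m + 1) ≥ 7(m+1)^4 - 17(m+1)^3.
This completes the induction.
Hence the smallest such N is 9.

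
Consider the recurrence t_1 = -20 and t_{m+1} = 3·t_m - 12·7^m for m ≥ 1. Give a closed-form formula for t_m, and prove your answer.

Computing the first terms: t_1 = -20, t_2 = -144, t_3 = -1020. This suggests t_m = 3^(m - 1) - 3·7^m.
Base case (m = 1): the formula gives -20 = -20 = t_1.
For the inductive step, assume it holds for an arbitrary k ≥ 1, so t_k = 3^(k - 1) - 3·7^k.
Then t_{k+1} = 3·t_k - 12·7^k = 3·(3^(k - 1) - 3·7^k) - 12·7^k = 3^k - 3·7^(k + 1) = 3^((k+1) - 1) - 3·7^(k+1),
which is the claimed formula at m = k+1.
This completes the induction.

t_m = 3^(m - 1) - 3·7^m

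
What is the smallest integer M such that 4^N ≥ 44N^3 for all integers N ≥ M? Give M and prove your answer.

At N = 6: 4096 < 9504, so the inequality fails and M ≥ 7. We prove 4^N ≥ 44N^3 for all N ≥ 7.
Base case (N = 7): 4^N = 16384 and 44N^3 = 15092, so 16384 ≥ 15092.
Inductive step: suppose the statement holds for some k ≥ 7, so 4^k ≥ 44k^3.
Then 4^(k + 1) = 4·(4^k) ≥ 4·(44k^3).
Also, for k ≥ 7 we have 4·(44k^3) ≥ 44(k+1)^3, since 4 ≥ (1 + 1/k)^3 for all k ≥ 7.
Combining, 4^(k + 1) ≥ 44(k+1)^3.
Hence, by induction on N, the claim holds for every N ≥ 7.
Hence the smallest such M is 7.

M = 7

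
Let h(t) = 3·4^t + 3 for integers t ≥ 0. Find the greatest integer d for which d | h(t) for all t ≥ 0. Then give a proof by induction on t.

d = 3

Computing the first values: h(0) = 6 and h(1) = 15; gcd(6, 15) = 3, so d ≤ 3.
We prove 3 | 3·4^t + 3 for all t ≥ 0 by induction on t.
Base case (t = 0): h(0) = 6 = 3·(2), so 3 | h(0).
Inductive step: assume the claim holds for t = m, i.e. 3 | h(m). Then
h(m+1) = 3·4^(m+1) + 3 = 4·(3·4^m + 3) - 9 = 4·h(m) - 9. The first term is divisible by 3 by the inductive hypothesis, and -9 is divisible by 3. Hence 3 | h(m+1).
By induction, the statement is established for all t ≥ 0.
Therefore the largest such d is 3.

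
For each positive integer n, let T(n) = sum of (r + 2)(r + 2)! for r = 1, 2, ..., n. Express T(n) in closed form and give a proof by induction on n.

T(n) = (n + 3)! - 6

We claim T(n) = (n + 3)! - 6 for all n ≥ 1.
When n = 1: T(1) = 18, and the closed form gives 18. They agree.
Inductive step: assume the claim holds for n = r, so T(r) = (r + 3)! - 6.
Then T(r+1) = T(r) + ((r + 3)(r + 3)!) = ((r + 3)! - 6) + ((r + 3)(r + 3)!).
Simplifying, T(r+1) = ((r+1) + 3)! - 6,
which is the closed form with n = r+1.
By the principle of mathematical induction, the result holds for all n ≥ 1.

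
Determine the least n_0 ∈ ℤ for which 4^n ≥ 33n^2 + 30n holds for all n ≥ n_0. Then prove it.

n_0 = 5

At n = 4: 256 < 648, so the inequality fails and n_0 ≥ 5. We prove 4^n ≥ 33n^2 + 30n for all n ≥ 5.
Base case (n = 5): 4^n = 1024 and 33n^2 + 30n = 975, so 1024 ≥ 975.
For the inductive step, assume it holds for an arbitrary k ≥ 5, so 4^k ≥ 33k^2 + 30k.
Then 4^(k + 1) = 4·(4^k) ≥ 4·(33k^2 + 30k).
Also, for k ≥ 5 we have 4·(33k^2 + 30k) ≥ 33(k+1)^2 + 30(k+1), since 4·(33k^2 + 30k) − (33(k+1)^2 + 30(k+1)) = 99k^2 + 24k - 63, which is nonnegative for all k ≥ 5.
Combining, 4^(k + 1) ≥ 33(k+1)^2 + 30(k+1).
By induction, the statement is established for all n ≥ 5.
Hence the smallest such n_0 is 5.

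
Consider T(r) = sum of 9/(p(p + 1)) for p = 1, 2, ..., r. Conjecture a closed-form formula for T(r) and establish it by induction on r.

We claim T(r) = 9r/(r + 1) for all r ≥ 1.
Base case (r = 1): T(1) = 9/2, and the closed form gives 9/2. They agree.
Inductive step: suppose the statement holds for some p ≥ 1, so T(p) = 9p/(p + 1).
Then T(p+1) = T(p) + (9/((p + 1)(p + 2))) = (9p/(p + 1)) + (9/((p + 1)(p + 2))).
Simplifying, T(p+1) = 9(p + 1)/(p + 2) = 9(p+1)/((p+1) + 1),
which is the closed form with r = p+1.
Hence, by induction on r, the claim holds for every r ≥ 1.

T(r) = 9r/(r + 1)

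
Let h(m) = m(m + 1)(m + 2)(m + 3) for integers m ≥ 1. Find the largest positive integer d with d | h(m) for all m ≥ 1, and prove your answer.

d = 24

Computing the first values: h(1) = 24 and h(2) = 120; gcd(24, 120) = 24, so d ≤ 24.
We prove 24 | m(m + 1)(m + 2)(m + 3) for all m ≥ 1 by induction on m.
When m = 1: h(1) = 24 = 24·(1), so 24 | h(1).
Inductive step: suppose the statement holds for some p ≥ 1, i.e. 24 | h(p). Then
h(p+1) − h(p) = (p+1)·(p+2)·(p+3)·(p+4) − p·(p+1)·(p+2)·(p+3) = (p+1)·(p+2)·(p+3)·[(p+4) − p] = 4·(p+1)·(p+2)·(p+3). The product of 3 consecutive integers is divisible by (3)! = 6, so h(p+1) − h(p) is divisible by 4·6 = 24. By the inductive hypothesis 24 | h(p), hence 24 | h(p+1).
Hence, by induction on m, the claim holds for every m ≥ 1.
Therefore the largest such d is 24.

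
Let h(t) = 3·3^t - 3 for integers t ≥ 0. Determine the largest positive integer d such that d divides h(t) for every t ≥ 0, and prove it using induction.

d = 6

Computing the first values: h(0) = 0 and h(1) = 6; gcd(0, 6) = 6, so d ≤ 6.
We prove 6 | 3·3^t - 3 for all t ≥ 0 by induction on t.
Base case (t = 0): h(0) = 0 = 6·(0), so 6 | h(0).
For the inductive step, assume it holds for an arbitrary m ≥ 0, i.e. 6 | h(m). Then
h(m+1) = 3·3^(m+1) - 3 = 3·(3·3^m - 3) + 6 = 3·h(m) + 6. The first term is divisible by 6 by the inductive hypothesis, and 6 is divisible by 6. Hence 6 | h(m+1).
By induction, the statement is established for all t ≥ 0.
Therefore the largest such d is 6.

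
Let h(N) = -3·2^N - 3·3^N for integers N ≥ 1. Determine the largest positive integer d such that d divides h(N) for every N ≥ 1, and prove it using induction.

Computing the first values: h(1) = -15 and h(2) = -39; gcd(-15, -39) = 3, so d ≤ 3.
We prove 3 | -3·2^N - 3·3^N for all N ≥ 1 by induction on N.
For the base case N = 1: h(1) = -15 = 3·(-5), so 3 | h(1).
For the inductive step, assume it holds for an arbitrary j ≥ 1, i.e. 3 | h(j). Then
h(j+1) − 3·h(j) = (-3·2^(j+1) - 3·3^(j+1)) − 3·(-3·2^j - 3·3^j) = (-3)·2^j·(2 − 3) = (3)·2^j. Since 3 | h(j) by the inductive hypothesis, 3 | 3·h(j); and 3 | 3 since 3 = 3·1. Therefore 3 | h(j+1).
This completes the induction.
Therefore the largest such d is 3.

d = 3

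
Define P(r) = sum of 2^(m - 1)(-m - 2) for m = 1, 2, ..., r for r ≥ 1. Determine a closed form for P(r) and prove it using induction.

We claim P(r) = -2^r(r + 1) + 1 for all r ≥ 1.
When r = 1: P(1) = -3, and the closed form gives -3. They agree.
For the inductive step, assume it holds for an arbitrary m ≥ 1, so P(m) = -2^m(m + 1) + 1.
Then P(m+1) = P(m) + (2^m(-m - 3)) = (-2^m(m + 1) + 1) + (2^m(-m - 3)).
Simplifying, P(m+1) = -2^(m + 1)m - 2^(m + 2) + 1 = -2^(m+1)((m+1) + 1) + 1,
which is the closed form with r = m+1.
By induction, the statement is established for all r ≥ 1.

P(r) = -2^r(r + 1) + 1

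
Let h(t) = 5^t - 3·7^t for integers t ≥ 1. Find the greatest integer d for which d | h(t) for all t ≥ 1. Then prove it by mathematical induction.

Computing the first values: h(1) = -16 and h(2) = -122; gcd(-16, -122) = 2, so d ≤ 2.
We prove 2 | 5^t - 3·7^t for all t ≥ 1 by induction on t.
For the base case t = 1: h(1) = -16 = 2·(-8), so 2 | h(1).
For the inductive step, assume it holds for an arbitrary j ≥ 1, i.e. 2 | h(j). Then
h(j+1) − 7·h(j) = (5^(j+1) - 3·7^(j+1)) − 7·(5^j - 3·7^j) = (1)·5^j·(5 − 7) = (-2)·5^j. Since 2 | h(j) by the inductive hypothesis, 2 | 7·h(j); and 2 | -2 since -2 = 2·-1. Therefore 2 | h(j+1).
This completes the induction.
Therefore the largest such d is 2.

d = 2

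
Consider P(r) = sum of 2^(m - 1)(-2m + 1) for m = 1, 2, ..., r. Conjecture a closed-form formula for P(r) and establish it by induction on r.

We claim P(r) = 2^r(-2r + 3) - 3 for all r ≥ 1.
Base step (r = 1): P(1) = -1, and the closed form gives -1. They agree.
For the inductive step, assume it holds for an arbitrary m ≥ 1, so P(m) = 2^m(-2m + 3) - 3.
Then P(m+1) = P(m) + (2^m(-2m - 1)) = (2^m(-2m + 3) - 3) + (2^m(-2m - 1)).
Simplifying, P(m+1) = 2^(m + 1) - 2^(m + 2)m - 3 = 2^(m+1)(-2(m+1) + 3) - 3,
which is the closed form with r = m+1.
This completes the induction.

P(r) = 2^r(-2r + 3) - 3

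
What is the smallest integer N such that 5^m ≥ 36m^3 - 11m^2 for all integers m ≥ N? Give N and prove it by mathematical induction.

N = 6

At m = 5: 3125 < 4225, so the inequality fails and N ≥ 6. We prove 5^m ≥ 36m^3 - 11m^2 for all m ≥ 6.
Base case (m = 6): 5^m = 15625 and 36m^3 - 11m^2 = 7380, so 15625 ≥ 7380.
Suppose the result is true for m = j, so 5^j ≥ 36j^3 - 11j^2.
Then 5^(j + 1) = 5·(5^j) ≥ 5·(36j^3 - 11j^2).
Also, for j ≥ 6 we have 5·(36j^3 - 11j^2) ≥ 36(j+1)^3 - 11(j+1)^2, since 5·(36j^3 - 11j^2) − (36(j+1)^3 - 11(j+1)^2) = 144j^3 - 152j^2 - 86j - 25, which is nonnegative for all j ≥ 6.
Combining, 5^(j + 1) ≥ 36(j+1)^3 - 11(j+1)^2.
Hence, by induction on m, the claim holds for every m ≥ 6.
Hence the smallest such N is 6.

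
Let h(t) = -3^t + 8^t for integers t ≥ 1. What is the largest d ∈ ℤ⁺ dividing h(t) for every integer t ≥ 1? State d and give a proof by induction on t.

Computing the first values: h(1) = 5 and h(2) = 55; gcd(5, 55) = 5, so d ≤ 5.
We prove 5 | -3^t + 8^t for all t ≥ 1 by induction on t.
Base case (t = 1): h(1) = 5 = 5·(1), so 5 | h(1).
Inductive step: suppose the statement holds for some p ≥ 1, i.e. 5 | h(p). Then
8^{p+1} − 3^{p+1} = 8·8^p − 3·3^p = 8·(8^p − 3^p) + (5)·3^p. The first term is divisible by 5 by the inductive hypothesis, and the second term (5)·3^p is divisible by 5 since 5 | 5. Hence 5 | h(p+1).
By induction, the statement is established for all t ≥ 1.
Therefore the largest such d is 5.

d = 5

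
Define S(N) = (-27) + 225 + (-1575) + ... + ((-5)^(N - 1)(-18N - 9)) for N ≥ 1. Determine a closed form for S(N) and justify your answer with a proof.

We claim S(N) = (-5)^N(3N + 2) - 2 for all N ≥ 1.
When N = 1: S(1) = -27, and the closed form gives -27. They agree.
Inductive step: assume the claim holds for N = i, so S(i) = (-5)^i(3i + 2) - 2.
Then S(i+1) = S(i) + ((-5)^i(-18i - 27)) = ((-5)^i(3i + 2) - 2) + ((-5)^i(-18i - 27)).
Simplifying, S(i+1) = -15(-5)^i·i - 25(-5)^i - 2 = (-5)^(i+1)(3(i+1) + 2) - 2,
which is the closed form with N = i+1.
By the principle of mathematical induction, the result holds for all N ≥ 1.

S(N) = (-5)^N(3N + 2) - 2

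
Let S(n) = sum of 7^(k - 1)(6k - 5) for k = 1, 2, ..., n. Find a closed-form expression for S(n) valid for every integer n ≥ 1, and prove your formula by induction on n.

We claim S(n) = 7^n(n - 1) + 1 for all n ≥ 1.
For the base case n = 1: S(1) = 1, and the closed form gives 1. They agree.
For the inductive step, assume it holds for an arbitrary k ≥ 1, so S(k) = 7^k(k - 1) + 1.
Then S(k+1) = S(k) + (7^k(6k + 1)) = (7^k(k - 1) + 1) + (7^k(6k + 1)).
Simplifying, S(k+1) = 7^(k + 1)k + 1 = 7^(k+1)((k+1) - 1) + 1,
which is the closed form with n = k+1.
Hence, by induction on n, the claim holds for every n ≥ 1.

S(n) = 7^n(n - 1) + 1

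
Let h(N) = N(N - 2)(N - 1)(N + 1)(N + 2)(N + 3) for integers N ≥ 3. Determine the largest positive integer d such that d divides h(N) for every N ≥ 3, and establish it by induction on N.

Computing the first values: h(3) = 720 and h(4) = 5040; gcd(720, 5040) = 720, so d ≤ 720.
We prove 720 | N(N - 2)(N - 1)(N + 1)(N + 2)(N + 3) for all N ≥ 3 by induction on N.
For the base case N = 3: h(3) = 720 = 720·(1), so 720 | h(3).
Inductive step: suppose the statement holds for some i ≥ 3, i.e. 720 | h(i). Then
h(i+1) − h(i) = (i-1)·i·(i+1)·(i+2)·(i+3)·(i+4) − (i-2)·(i-1)·i·(i+1)·(i+2)·(i+3) = (i-1)·i·(i+1)·(i+2)·(i+3)·[(i+4) − (i-2)] = 6·(i-1)·i·(i+1)·(i+2)·(i+3). The product of 5 consecutive integers is divisible by (5)! = 120, so h(i+1) − h(i) is divisible by 6·120 = 720. By the inductive hypothesis 720 | h(i), hence 720 | h(i+1).
By induction, the statement is established for all N ≥ 3.
Therefore the largest such d is 720.

d = 720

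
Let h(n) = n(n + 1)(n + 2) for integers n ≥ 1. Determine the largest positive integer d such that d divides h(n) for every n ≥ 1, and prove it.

d = 6

Computing the first values: h(1) = 6 and h(2) = 24; gcd(6, 24) = 6, so d ≤ 6.
We prove 6 | n(n + 1)(n + 2) for all n ≥ 1 by induction on n.
When n = 1: h(1) = 6 = 6·(1), so 6 | h(1).
Inductive step: assume the claim holds for n = i, i.e. 6 | h(i). Then
h(i+1) − h(i) = (i+1)·(i+2)·(i+3) − i·(i+1)·(i+2) = (i+1)·(i+2)·[(i+3) − i] = 3·(i+1)·(i+2). The product of 2 consecutive integers is divisible by (2)! = 2, so h(i+1) − h(i) is divisible by 3·2 = 6. By the inductive hypothesis 6 | h(i), hence 6 | h(i+1).
By induction, the statement is established for all n ≥ 1.
Therefore the largest such d is 6.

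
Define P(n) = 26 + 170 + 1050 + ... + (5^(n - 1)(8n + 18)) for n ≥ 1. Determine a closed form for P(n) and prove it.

P(n) = 2·5^n(n + 2) - 4

We claim P(n) = 2·5^n(n + 2) - 4 for all n ≥ 1.
Base case (n = 1): P(1) = 26, and the closed form gives 26. They agree.
Suppose the result is true for n = r, so P(r) = 2·5^r(r + 2) - 4.
Then P(r+1) = P(r) + (5^r(8r + 26)) = (2·5^r(r + 2) - 4) + (5^r(8r + 26)).
Simplifying, P(r+1) = 10·5^r·r + 30·5^r - 4 = 2·5^(r+1)((r+1) + 2) - 4,
which is the closed form with n = r+1.
Hence, by induction on n, the claim holds for every n ≥ 1.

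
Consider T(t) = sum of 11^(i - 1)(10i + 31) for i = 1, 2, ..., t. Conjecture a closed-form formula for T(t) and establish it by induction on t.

T(t) = 11^t(t + 3) - 3

We claim T(t) = 11^t(t + 3) - 3 for all t ≥ 1.
For the base case t = 1: T(1) = 41, and the closed form gives 41. They agree.
Inductive step: suppose the statement holds for some i ≥ 1, so T(i) = 11^i(i + 3) - 3.
Then T(i+1) = T(i) + (11^i(10i + 41)) = (11^i(i + 3) - 3) + (11^i(10i + 41)).
Simplifying, T(i+1) = 11·11^i·i + 44·11^i - 3 = 11^(i+1)((i+1) + 3) - 3,
which is the closed form with t = i+1.
Hence, by induction on t, the claim holds for every t ≥ 1.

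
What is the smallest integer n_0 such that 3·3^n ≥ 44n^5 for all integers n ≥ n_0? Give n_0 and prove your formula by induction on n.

At n = 14: 14348907 < 23664256, so the inequality fails and n_0 ≥ 15. We prove 3·3^n ≥ 44n^5 for all n ≥ 15.
Base step (n = 15): 3·3^n = 43046721 and 44n^5 = 33412500, so 43046721 ≥ 33412500.
For the inductive step, assume it holds for an arbitrary p ≥ 15, so 3·3^p ≥ 44p^5.
Then 3·3^(p + 1) = 3·(3·3^p) ≥ 3·(44p^5).
Also, for p ≥ 15 we have 3·(44p^5) ≥ 44(p+1)^5, since 3 ≥ (1 + 1/p)^5 for all p ≥ 15.
Combining, 3·3^(p + 1) ≥ 44(p+1)^5.
This completes the induction.
Hence the smallest such n_0 is 15.

n_0 = 15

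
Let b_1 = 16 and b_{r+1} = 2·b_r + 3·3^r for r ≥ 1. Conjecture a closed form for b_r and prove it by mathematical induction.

Computing the first terms: b_1 = 16, b_2 = 41, b_3 = 109. This suggests b_r = 7·2^(r - 1) + 3^(r + 1).
Base step (r = 1): the formula gives 16 = 16 = b_1.
Inductive step: assume the claim holds for r = m, so b_m = 7·2^(m - 1) + 3^(m + 1).
Then b_{m+1} = 2·b_m + 3·3^m = 2·(7·2^(m - 1) + 3^(m + 1)) + 3·3^m = 7·2^m + 3^(m + 2) = 7·2^((m+1) - 1) + 3^((m+1) + 1),
which is the claimed formula at r = m+1.
This completes the induction.

b_r = 7·2^(r - 1) + 3^(r + 1)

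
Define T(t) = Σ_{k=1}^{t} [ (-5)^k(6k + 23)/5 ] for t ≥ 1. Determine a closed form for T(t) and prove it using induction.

T(t) = (-5)^t(t + 4) - 4

We claim T(t) = (-5)^t(t + 4) - 4 for all t ≥ 1.
Base case (t = 1): T(1) = -29, and the closed form gives -29. They agree.
Inductive step: suppose the statement holds for some k ≥ 1, so T(k) = (-5)^k(k + 4) - 4.
Then T(k+1) = T(k) + ((-5)^k(-6k - 29)) = ((-5)^k(k + 4) - 4) + ((-5)^k(-6k - 29)).
Simplifying, T(k+1) = -5(-5)^k·k - 25(-5)^k - 4 = (-5)^(k+1)((k+1) + 4) - 4,
which is the closed form with t = k+1.
This completes the induction.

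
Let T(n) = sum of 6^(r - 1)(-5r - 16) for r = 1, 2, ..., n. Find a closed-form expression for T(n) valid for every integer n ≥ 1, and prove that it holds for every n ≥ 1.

T(n) = -6^n(n + 3) + 3

We claim T(n) = -6^n(n + 3) + 3 for all n ≥ 1.
Base case (n = 1): T(1) = -21, and the closed form gives -21. They agree.
Suppose the result is true for n = r, so T(r) = -6^r(r + 3) + 3.
Then T(r+1) = T(r) + (6^r(-5r - 21)) = (-6^r(r + 3) + 3) + (6^r(-5r - 21)).
Simplifying, T(r+1) = -6·6^r·r - 24·6^r + 3 = -6^(r+1)((r+1) + 3) + 3,
which is the closed form with n = r+1.
Hence, by induction on n, the claim holds for every n ≥ 1.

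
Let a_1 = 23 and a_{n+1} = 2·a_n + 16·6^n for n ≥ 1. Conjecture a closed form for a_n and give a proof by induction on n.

Computing the first terms: a_1 = 23, a_2 = 142, a_3 = 860. This suggests a_n = -2^(n - 1) + 4·6^n.
For the base case n = 1: the formula gives 23 = 23 = a_1.
For the inductive step, assume it holds for an arbitrary k ≥ 1, so a_k = -2^(k - 1) + 4·6^k.
Then a_{k+1} = 2·a_k + 16·6^k = 2·(-2^(k - 1) + 4·6^k) + 16·6^k = -2^k + 4·6^(k + 1) = -2^((k+1) - 1) + 4·6^(k+1),
which is the claimed formula at n = k+1.
By the principle of mathematical induction, the result holds for all n ≥ 1.

a_n = -2^(n - 1) + 4·6^n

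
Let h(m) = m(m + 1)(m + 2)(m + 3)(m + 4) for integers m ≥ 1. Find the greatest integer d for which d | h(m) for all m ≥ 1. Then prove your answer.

d = 120

Computing the first values: h(1) = 120 and h(2) = 720; gcd(120, 720) = 120, so d ≤ 120.
We prove 120 | m(m + 1)(m + 2)(m + 3)(m + 4) for all m ≥ 1 by induction on m.
When m = 1: h(1) = 120 = 120·(1), so 120 | h(1).
Inductive step: assume the claim holds for m = j, i.e. 120 | h(j). Then
h(j+1) − h(j) = (j+1)·(j+2)·(j+3)·(j+4)·(j+5) − j·(j+1)·(j+2)·(j+3)·(j+4) = (j+1)·(j+2)·(j+3)·(j+4)·[(j+5) − j] = 5·(j+1)·(j+2)·(j+3)·(j+4). The product of 4 consecutive integers is divisible by (4)! = 24, so h(j+1) − h(j) is divisible by 5·24 = 120. By the inductive hypothesis 120 | h(j), hence 120 | h(j+1).
This completes the induction.
Therefore the largest such d is 120.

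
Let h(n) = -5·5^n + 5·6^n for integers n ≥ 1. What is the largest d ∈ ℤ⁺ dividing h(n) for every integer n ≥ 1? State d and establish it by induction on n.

d = 5

Computing the first values: h(1) = 5 and h(2) = 55; gcd(5, 55) = 5, so d ≤ 5.
We prove 5 | -5·5^n + 5·6^n for all n ≥ 1 by induction on n.
For the base case n = 1: h(1) = 5 = 5·(1), so 5 | h(1).
For the inductive step, assume it holds for an arbitrary k ≥ 1, i.e. 5 | h(k). Then
h(k+1) − 6·h(k) = (-5·5^(k+1) + 5·6^(k+1)) − 6·(-5·5^k + 5·6^k) = (-5)·5^k·(5 − 6) = (5)·5^k. Since 5 | h(k) by the inductive hypothesis, 5 | 6·h(k); and 5 | 5 since 5 = 5·1. Therefore 5 | h(k+1).
By induction, the statement is established for all n ≥ 1.
Therefore the largest such d is 5.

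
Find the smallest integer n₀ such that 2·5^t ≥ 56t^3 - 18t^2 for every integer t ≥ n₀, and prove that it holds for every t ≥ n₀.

At t = 5: 6250 < 6550, so the inequality fails and n₀ ≥ 6. We prove 2·5^t ≥ 56t^3 - 18t^2 for all t ≥ 6.
For the base case t = 6: 2·5^t = 31250 and 56t^3 - 18t^2 = 11448, so 31250 ≥ 11448.
Suppose the result is true for t = p, so 2·5^p ≥ 56p^3 - 18p^2.
Then 2·5^(p + 1) = 5·(2·5^p) ≥ 5·(56p^3 - 18p^2).
Also, for p ≥ 6 we have 5·(56p^3 - 18p^2) ≥ 56(p+1)^3 - 18(p+1)^2, since 5·(56p^3 - 18p^2) − (56(p+1)^3 - 18(p+1)^2) = 224p^3 - 240p^2 - 132p - 38, which is nonnegative for all p ≥ 6.
Combining, 2·5^(p + 1) ≥ 56(p+1)^3 - 18(p+1)^2.
Hence, by induction on t, the claim holds for every t ≥ 6.
Hence the smallest such n₀ is 6.

n₀ = 6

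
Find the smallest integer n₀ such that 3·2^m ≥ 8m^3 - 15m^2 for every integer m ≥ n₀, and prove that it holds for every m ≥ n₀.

At m = 11: 6144 < 8833, so the inequality fails and n₀ ≥ 12. We prove 3·2^m ≥ 8m^3 - 15m^2 for all m ≥ 12.
Base step (m = 12): 3·2^m = 12288 and 8m^3 - 15m^2 = 11664, so 12288 ≥ 11664.
Suppose the result is true for m = j, so 3·2^j ≥ 8j^3 - 15j^2.
Then 3·2^(j + 1) = 2·(3·2^j) ≥ 2·(8j^3 - 15j^2).
Also, for j ≥ 12 we have 2·(8j^3 - 15j^2) ≥ 8(j+1)^3 - 15(j+1)^2, since 2·(8j^3 - 15j^2) − (8(j+1)^3 - 15(j+1)^2) = 8j^3 - 39j^2 + 6j + 7, which is nonnegative for all j ≥ 12.
Combining, 3·2^(j + 1) ≥ 8(j+1)^3 - 15(j+1)^2.
This completes the induction.
Hence the smallest such n₀ is 12.

n₀ = 12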